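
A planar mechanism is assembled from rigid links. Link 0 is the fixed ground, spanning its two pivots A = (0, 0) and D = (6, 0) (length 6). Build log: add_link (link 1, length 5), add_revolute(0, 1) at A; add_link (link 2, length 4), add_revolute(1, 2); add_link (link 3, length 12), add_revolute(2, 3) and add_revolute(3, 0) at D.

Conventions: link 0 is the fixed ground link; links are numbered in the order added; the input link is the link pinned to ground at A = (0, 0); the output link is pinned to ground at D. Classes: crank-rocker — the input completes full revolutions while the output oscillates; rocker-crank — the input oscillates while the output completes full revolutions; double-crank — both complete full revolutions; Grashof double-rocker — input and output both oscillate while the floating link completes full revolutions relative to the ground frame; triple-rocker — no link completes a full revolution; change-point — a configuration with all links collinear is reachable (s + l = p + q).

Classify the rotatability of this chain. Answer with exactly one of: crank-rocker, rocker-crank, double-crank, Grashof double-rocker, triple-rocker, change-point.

lengths: ground=6, input=5, coupler=4, output=12
sorted: s=4 (shortest), l=12 (longest), p+q=11
s + l = 16 vs p + q = 11
s + l > p + q → non-Grashof → no link fully rotates → triple-rocker

triple-rocker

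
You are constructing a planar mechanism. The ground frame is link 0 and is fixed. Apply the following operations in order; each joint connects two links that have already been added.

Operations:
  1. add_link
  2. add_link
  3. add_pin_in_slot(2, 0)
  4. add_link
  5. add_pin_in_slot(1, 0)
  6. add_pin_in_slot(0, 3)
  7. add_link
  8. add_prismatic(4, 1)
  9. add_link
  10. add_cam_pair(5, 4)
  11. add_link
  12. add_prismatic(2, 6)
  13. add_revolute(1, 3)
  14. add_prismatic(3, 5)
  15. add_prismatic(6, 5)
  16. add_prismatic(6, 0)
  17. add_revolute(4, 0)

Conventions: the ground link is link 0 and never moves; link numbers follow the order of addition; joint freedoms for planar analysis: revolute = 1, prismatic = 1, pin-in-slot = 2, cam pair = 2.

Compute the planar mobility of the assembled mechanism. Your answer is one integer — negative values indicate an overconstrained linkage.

link 0 = ground. State L|J1|J2 = 1|0|0
+link1  2|0|0
+link2  3|0|0
PS(2,0) f=2→J2  3|0|1
+link3  4|0|1
PS(1,0) f=2→J2  4|0|2
PS(0,3) f=2→J2  4|0|3
+link4  5|0|3
P(4,1) f=1→J1  5|1|3
+link5  6|1|3
C(5,4) f=2→J2  6|1|4
+link6  7|1|4
P(2,6) f=1→J1  7|2|4
R(1,3) f=1→J1  7|3|4
P(3,5) f=1→J1  7|4|4
P(6,5) f=1→J1  7|5|4
P(6,0) f=1→J1  7|6|4
R(4,0) f=1→J1  7|7|4
M = 3(7−1)−2·7−4 = 18−14−4 = 0

M = 0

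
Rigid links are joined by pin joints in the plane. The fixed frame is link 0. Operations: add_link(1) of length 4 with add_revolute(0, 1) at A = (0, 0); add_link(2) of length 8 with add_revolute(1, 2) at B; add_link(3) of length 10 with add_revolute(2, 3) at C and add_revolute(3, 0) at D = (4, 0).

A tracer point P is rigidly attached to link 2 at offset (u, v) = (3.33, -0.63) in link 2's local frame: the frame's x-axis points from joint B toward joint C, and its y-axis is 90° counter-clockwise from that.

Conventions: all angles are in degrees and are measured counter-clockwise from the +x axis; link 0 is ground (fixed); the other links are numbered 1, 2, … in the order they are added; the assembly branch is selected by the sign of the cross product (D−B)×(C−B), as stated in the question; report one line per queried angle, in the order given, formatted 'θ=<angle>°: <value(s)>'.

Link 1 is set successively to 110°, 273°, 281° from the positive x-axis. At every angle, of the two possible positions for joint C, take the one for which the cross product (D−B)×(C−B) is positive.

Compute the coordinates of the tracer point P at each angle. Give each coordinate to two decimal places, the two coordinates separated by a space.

A=(0,0), D=(4.00,0)
θ=110°: B = A + 4.00·(cos110°, sin110°) = (-1.3681, 3.7588)
θ=110°: |BD| = 6.5532
θ=110°: circle(B,8.00) ∩ circle(D,10.00): a=0.5299, h=7.9824
θ=110°:   candidates: C₊=(3.6445,9.9937) cross=52.311; C₋=(-5.5126,-3.0840) cross=-52.311
θ=110°:   branch + wants cross > 0 → take C=(3.6445,9.9937) (cross=52.311)
θ=110°: ex = (C−B)/|BC| = (0.6266,0.7794); ey = (-0.7794,0.6266)
θ=110°: P = B + 3.33·ex + -0.63·ey = (1.2094,5.9593)
θ=273°: B = A + 4.00·(cos273°, sin273°) = (0.2093, -3.9945)
θ=273°: |BD| = 5.5068
θ=273°: circle(B,8.00) ∩ circle(D,10.00): a=-0.5152, h=7.9834
θ=273°:   candidates: C₊=(-5.9363,1.1271) cross=43.963; C₋=(5.6456,-9.8637) cross=-43.963
θ=273°:   branch + wants cross > 0 → take C=(-5.9363,1.1271) (cross=43.963)
θ=273°: ex = (C−B)/|BC| = (-0.7682,0.6402); ey = (-0.6402,-0.7682)
θ=273°: P = B + 3.33·ex + -0.63·ey = (-1.9454,-1.3787)
θ=281°: B = A + 4.00·(cos281°, sin281°) = (0.7632, -3.9265)
θ=281°: |BD| = 5.0886
θ=281°: circle(B,8.00) ∩ circle(D,10.00): a=-0.9930, h=7.9381
θ=281°:   candidates: C₊=(-5.9936,0.3566) cross=40.394; C₋=(6.2569,-9.7420) cross=-40.394
θ=281°:   branch + wants cross > 0 → take C=(-5.9936,0.3566) (cross=40.394)
θ=281°: ex = (C−B)/|BC| = (-0.8446,0.5354); ey = (-0.5354,-0.8446)
θ=281°: P = B + 3.33·ex + -0.63·ey = (-1.7120,-1.6116)

θ=110°: 1.21 5.96
θ=273°: -1.95 -1.38
θ=281°: -1.71 -1.61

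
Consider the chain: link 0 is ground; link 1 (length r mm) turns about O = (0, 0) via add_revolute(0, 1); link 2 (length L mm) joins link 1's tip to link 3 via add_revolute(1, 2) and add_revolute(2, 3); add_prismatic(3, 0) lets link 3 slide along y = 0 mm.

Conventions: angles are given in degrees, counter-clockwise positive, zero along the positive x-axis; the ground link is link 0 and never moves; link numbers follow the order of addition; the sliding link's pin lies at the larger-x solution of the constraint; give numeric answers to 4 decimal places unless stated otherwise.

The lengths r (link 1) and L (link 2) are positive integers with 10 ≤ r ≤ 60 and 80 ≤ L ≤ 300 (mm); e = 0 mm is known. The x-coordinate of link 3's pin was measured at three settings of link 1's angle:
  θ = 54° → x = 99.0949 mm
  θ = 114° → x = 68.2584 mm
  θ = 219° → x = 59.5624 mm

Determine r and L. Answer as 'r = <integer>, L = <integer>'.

constraint per measurement: (x − r cos θ)² + (r sin θ − e)² = L²
subtracting the θ₁ and θ₂ equations cancels the r² and L² terms:
r = (x₁² − x₂²) / (2[(x₁cos θ₁ + e sin θ₁) − (x₂cos θ₂ + e sin θ₂)]) = 30.0000 → r = 30
L² = (x₁ − r cos θ₁)² + (r sin θ₁ − e)² = 7225.0080 → L = 85.0000 → L = 85
check at θ₃=219°: x = 59.5624 (printed 59.5624) ✓

r = 30, L = 85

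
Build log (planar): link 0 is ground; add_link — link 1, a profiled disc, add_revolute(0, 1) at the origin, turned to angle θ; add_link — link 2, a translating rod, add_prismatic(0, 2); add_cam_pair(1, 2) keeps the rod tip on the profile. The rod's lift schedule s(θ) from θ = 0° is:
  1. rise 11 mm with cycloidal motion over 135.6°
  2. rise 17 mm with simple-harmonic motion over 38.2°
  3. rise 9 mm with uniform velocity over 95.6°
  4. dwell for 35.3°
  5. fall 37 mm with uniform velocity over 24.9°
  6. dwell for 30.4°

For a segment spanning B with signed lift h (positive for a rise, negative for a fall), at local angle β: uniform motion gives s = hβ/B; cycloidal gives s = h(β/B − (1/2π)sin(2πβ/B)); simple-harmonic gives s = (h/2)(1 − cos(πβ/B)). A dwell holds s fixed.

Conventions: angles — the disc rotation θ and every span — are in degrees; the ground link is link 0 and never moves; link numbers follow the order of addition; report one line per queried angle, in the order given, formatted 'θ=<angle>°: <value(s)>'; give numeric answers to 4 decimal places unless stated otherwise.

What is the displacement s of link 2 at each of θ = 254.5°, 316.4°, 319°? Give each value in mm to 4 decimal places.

seg 1 [0°–135.6°] cycloidal, h=11: full span → s += 11 → s = 11.0000
seg 2 [135.6°–173.8°] simple-harmonic, h=17: full span → s += 17 → s = 28.0000
seg 3 [173.8°–269.4°] uniform, h=9: θ=254.5° here. β=80.7, B=95.6. 9·80.7/95.6 = 7.5973 → s = 35.5973
seg 3 [173.8°–269.4°] uniform, h=9: full span → s += 9 → s = 37.0000
seg 4 [269.4°–304.7°] dwell: s stays 37.0000
seg 5 [304.7°–329.6°] uniform, h=-37: θ=316.4° here. β=11.7, B=24.9. -37·11.7/24.9 = -17.3855 → s = 19.6145
seg 5 [304.7°–329.6°] uniform, h=-37: θ=319° here. β=14.3, B=24.9. -37·14.3/24.9 = -21.2490 → s = 15.7510

θ=254.5°: 35.5973
θ=316.4°: 19.6145
θ=319°: 15.7510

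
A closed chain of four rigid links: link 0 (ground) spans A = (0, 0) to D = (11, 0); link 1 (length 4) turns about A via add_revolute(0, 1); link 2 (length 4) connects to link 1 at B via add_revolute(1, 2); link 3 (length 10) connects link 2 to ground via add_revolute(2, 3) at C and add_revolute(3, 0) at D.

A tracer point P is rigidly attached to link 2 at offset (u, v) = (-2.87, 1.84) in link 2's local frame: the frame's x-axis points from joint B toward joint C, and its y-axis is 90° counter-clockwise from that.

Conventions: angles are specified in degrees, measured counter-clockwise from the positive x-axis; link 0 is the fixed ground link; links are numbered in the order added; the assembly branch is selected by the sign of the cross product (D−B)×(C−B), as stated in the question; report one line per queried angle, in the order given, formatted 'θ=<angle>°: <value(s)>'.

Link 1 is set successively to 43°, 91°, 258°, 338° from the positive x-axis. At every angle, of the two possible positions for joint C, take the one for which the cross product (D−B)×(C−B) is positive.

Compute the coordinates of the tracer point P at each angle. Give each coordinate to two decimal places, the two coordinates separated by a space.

A=(0,0), D=(11.00,0)
θ=43°: B = A + 4.00·(cos43°, sin43°) = (2.9254, 2.7280)
θ=43°: |BD| = 8.5230
θ=43°: circle(B,4.00) ∩ circle(D,10.00): a=-0.6664, h=3.9441
θ=43°:   candidates: C₊=(3.5565,6.6779) cross=33.615; C₋=(1.0317,-0.7953) cross=-33.615
θ=43°:   branch + wants cross > 0 → take C=(3.5565,6.6779) (cross=33.615)
θ=43°: ex = (C−B)/|BC| = (0.1578,0.9875); ey = (-0.9875,0.1578)
θ=43°: P = B + -2.87·ex + 1.84·ey = (0.6557,0.1842)
θ=91°: B = A + 4.00·(cos91°, sin91°) = (-0.0698, 3.9994)
θ=91°: |BD| = 11.7701
θ=91°: circle(B,4.00) ∩ circle(D,10.00): a=2.3167, h=3.2608
θ=91°:   candidates: C₊=(3.2170,6.2790) cross=38.380; C₋=(1.0011,0.1454) cross=-38.380
θ=91°:   branch + wants cross > 0 → take C=(3.2170,6.2790) (cross=38.380)
θ=91°: ex = (C−B)/|BC| = (0.8217,0.5699); ey = (-0.5699,0.8217)
θ=91°: P = B + -2.87·ex + 1.84·ey = (-3.4767,3.8757)
θ=258°: B = A + 4.00·(cos258°, sin258°) = (-0.8316, -3.9126)
θ=258°: |BD| = 12.4618
θ=258°: circle(B,4.00) ∩ circle(D,10.00): a=2.8606, h=2.7959
θ=258°:   candidates: C₊=(1.0065,-0.3599) cross=34.842; C₋=(2.7621,-5.6690) cross=-34.842
θ=258°:   branch + wants cross > 0 → take C=(1.0065,-0.3599) (cross=34.842)
θ=258°: ex = (C−B)/|BC| = (0.4595,0.8882); ey = (-0.8882,0.4595)
θ=258°: P = B + -2.87·ex + 1.84·ey = (-3.7847,-5.6161)
θ=338°: B = A + 4.00·(cos338°, sin338°) = (3.7087, -1.4984)
θ=338°: |BD| = 7.4436
θ=338°: circle(B,4.00) ∩ circle(D,10.00): a=-1.9206, h=3.5088
θ=338°:   candidates: C₊=(1.1212,1.5519) cross=26.118; C₋=(2.5338,-5.3220) cross=-26.118
θ=338°:   branch + wants cross > 0 → take C=(1.1212,1.5519) (cross=26.118)
θ=338°: ex = (C−B)/|BC| = (-0.6469,0.7626); ey = (-0.7626,-0.6469)
θ=338°: P = B + -2.87·ex + 1.84·ey = (4.1622,-4.8773)

θ=43°: 0.66 0.18
θ=91°: -3.48 3.88
θ=258°: -3.78 -5.62
θ=338°: 4.16 -4.88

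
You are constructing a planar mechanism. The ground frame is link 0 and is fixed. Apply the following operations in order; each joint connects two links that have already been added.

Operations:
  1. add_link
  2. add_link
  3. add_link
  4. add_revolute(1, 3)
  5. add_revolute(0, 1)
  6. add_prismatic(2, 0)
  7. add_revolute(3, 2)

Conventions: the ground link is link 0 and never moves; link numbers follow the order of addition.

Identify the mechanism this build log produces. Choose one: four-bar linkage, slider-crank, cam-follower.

links: 4 (incl. ground); joints: 3 revolute, 1 prismatic, 0 higher (cam) pair, forming one closed loop
4 links, 3 revolutes + 1 prismatic in one loop → slider-crank

slider-crank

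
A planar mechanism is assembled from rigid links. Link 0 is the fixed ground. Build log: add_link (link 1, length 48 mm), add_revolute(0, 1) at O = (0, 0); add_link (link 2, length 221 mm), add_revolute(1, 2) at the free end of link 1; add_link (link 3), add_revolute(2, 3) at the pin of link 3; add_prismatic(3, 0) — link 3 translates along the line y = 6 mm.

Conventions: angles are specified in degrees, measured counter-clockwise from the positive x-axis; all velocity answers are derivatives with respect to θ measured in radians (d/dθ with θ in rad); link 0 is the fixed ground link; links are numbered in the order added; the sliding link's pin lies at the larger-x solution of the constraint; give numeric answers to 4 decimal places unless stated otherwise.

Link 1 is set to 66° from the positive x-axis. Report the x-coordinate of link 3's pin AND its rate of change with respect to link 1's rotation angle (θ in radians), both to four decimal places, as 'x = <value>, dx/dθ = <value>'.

geometry: r = 48 mm, L = 221 mm, e = 6 mm
crank pin P = (r cos θ, r sin θ) = (19.523359, 43.850182)
h = r sin θ − e = 43.850182 − 6 = 37.850182
x = r cos θ + √(L² − h²) = 19.523359 + 217.734618 = 237.257977
dx/dθ = −r sin θ − h·r cos θ/√(L² − h²) (θ in radians; h = 37.850182) = -47.244051

x = 237.2580, dx/dθ = -47.2441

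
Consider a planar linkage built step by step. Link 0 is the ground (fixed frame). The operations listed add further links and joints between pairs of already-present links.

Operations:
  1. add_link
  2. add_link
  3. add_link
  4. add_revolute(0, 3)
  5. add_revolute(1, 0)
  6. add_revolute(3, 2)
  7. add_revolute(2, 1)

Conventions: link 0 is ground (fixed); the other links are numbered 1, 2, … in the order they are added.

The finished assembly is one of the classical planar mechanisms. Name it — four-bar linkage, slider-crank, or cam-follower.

links: 4 (incl. ground); joints: 4 revolute, 0 prismatic, 0 higher (cam) pair, forming one closed loop
4 links in a single 4R loop → four-bar linkage

four-bar linkage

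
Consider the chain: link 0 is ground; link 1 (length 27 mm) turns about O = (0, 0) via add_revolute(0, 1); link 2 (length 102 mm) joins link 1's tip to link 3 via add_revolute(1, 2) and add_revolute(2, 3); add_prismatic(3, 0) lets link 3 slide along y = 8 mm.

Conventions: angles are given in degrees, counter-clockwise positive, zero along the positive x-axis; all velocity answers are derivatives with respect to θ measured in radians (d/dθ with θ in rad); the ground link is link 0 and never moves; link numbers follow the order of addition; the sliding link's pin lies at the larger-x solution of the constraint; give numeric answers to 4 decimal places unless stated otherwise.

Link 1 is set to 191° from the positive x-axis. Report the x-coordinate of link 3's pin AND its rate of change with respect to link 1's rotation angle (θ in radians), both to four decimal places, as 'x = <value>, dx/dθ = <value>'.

geometry: r = 27 mm, L = 102 mm, e = 8 mm
crank pin P = (r cos θ, r sin θ) = (-26.503934, -5.151843)
h = r sin θ − e = -5.151843 − 8 = -13.151843
x = r cos θ + √(L² − h²) = -26.503934 + 101.148549 = 74.644615
dx/dθ = −r sin θ − h·r cos θ/√(L² − h²) (θ in radians; h = -13.151843) = 1.705668

x = 74.6446, dx/dθ = 1.7057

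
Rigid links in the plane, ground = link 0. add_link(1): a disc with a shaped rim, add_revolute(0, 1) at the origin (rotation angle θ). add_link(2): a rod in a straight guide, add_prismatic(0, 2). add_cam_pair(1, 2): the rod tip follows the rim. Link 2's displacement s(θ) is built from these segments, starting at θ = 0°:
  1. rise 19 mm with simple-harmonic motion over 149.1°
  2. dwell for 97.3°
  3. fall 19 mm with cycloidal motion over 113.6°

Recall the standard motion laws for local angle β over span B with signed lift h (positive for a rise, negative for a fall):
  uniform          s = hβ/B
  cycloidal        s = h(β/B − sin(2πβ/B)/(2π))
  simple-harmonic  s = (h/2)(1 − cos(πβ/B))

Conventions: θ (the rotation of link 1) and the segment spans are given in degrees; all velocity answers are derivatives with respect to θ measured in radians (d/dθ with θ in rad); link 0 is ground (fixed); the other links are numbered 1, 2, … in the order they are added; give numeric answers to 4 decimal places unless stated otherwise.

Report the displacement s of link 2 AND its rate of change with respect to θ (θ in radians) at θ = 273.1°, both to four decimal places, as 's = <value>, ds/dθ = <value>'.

segment 1 (0° to 149.1°, simple-harmonic, h = 19) is passed completely: s = 0.0000 + (19) = 19.0000
segment 2 (149.1° to 246.4°, dwell): s unchanged at 19.0000
θ = 273.1° falls in segment 3 (246.4° to 360°, cycloidal, h = -19): β = 273.1 − 246.4 = 26.7°, B = 113.6°; Δs = -19·(0.2350 − sin(2π·0.2350)/(2π)) = -1.4551; s = 19.0000 − 1.4551 = 17.5449
velocity in seg [246.4°–360°] (cycloidal), θ in radians: β = 26.7° = 0.4660 rad, B = 113.6° = 1.9827 rad; ds/dθ = (h/B)(1 − cos(2πβ/B)) = ((-19)/1.9827)(1 − cos(2π·0.2350)) = -8.683199 mm/rad

s = 17.5449, ds/dθ = -8.6832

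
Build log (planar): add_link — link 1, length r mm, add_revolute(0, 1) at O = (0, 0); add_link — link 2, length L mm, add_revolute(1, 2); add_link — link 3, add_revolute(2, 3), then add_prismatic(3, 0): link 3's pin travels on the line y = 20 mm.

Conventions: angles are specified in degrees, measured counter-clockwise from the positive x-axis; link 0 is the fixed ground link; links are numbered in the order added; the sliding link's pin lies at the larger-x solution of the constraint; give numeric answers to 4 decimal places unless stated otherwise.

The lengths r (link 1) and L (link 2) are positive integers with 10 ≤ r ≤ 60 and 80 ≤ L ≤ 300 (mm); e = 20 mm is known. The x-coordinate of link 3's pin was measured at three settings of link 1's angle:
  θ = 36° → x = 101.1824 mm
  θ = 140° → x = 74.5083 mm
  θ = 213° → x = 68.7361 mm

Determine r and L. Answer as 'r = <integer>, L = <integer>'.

constraint per measurement: (x − r cos θ)² + (r sin θ − e)² = L²
subtracting the θ₁ and θ₂ equations cancels the r² and L² terms:
r = (x₁² − x₂²) / (2[(x₁cos θ₁ + e sin θ₁) − (x₂cos θ₂ + e sin θ₂)]) = 17.0000 → r = 17
L² = (x₁ − r cos θ₁)² + (r sin θ₁ − e)² = 7744.0025 → L = 88.0000 → L = 88
check at θ₃=213°: x = 68.7361 (printed 68.7361) ✓

r = 17, L = 88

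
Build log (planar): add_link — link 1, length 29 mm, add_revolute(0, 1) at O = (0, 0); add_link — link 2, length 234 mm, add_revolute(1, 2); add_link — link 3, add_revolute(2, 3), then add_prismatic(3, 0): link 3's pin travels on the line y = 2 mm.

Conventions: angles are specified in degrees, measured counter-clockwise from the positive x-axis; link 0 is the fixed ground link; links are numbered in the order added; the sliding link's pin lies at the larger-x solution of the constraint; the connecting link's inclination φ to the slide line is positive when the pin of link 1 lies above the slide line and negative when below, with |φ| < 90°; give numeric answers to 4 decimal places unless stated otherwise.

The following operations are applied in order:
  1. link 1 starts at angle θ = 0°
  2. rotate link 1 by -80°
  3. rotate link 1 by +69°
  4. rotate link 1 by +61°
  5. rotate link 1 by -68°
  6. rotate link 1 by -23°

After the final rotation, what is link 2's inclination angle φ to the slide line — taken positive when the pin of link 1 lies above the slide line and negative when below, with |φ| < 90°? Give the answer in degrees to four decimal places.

geometry: r = 29 mm, L = 234 mm, e = 2 mm; θ starts at 0°
rotate link 1 by -80°: θ ← 0° -80° = -80°
rotate link 1 by +69°: θ ← -80° +69° = -11°
rotate link 1 by +61°: θ ← -11° +61° = 50°
rotate link 1 by -68°: θ ← 50° -68° = -18°
rotate link 1 by -23°: θ ← -18° -23° = -41°
h = r sin θ − e = -19.025712 − 2 = -21.025712
sin φ = h / L = -21.025712 / 234 = -0.08985347
φ = arcsin(-0.08985347) = -5.155177°

-5.1552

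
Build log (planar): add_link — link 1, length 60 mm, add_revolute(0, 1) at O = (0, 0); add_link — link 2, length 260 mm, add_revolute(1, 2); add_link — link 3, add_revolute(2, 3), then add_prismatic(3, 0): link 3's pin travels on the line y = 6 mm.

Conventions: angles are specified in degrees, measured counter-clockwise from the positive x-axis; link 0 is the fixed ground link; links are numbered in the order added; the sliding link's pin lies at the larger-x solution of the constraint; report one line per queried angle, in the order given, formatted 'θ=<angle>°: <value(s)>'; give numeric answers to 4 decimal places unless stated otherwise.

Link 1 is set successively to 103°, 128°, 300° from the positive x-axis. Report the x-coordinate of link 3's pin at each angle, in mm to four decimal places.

geometry: r = 60 mm, L = 260 mm, e = 6 mm
θ=103°: crank pin P = (r cos θ, r sin θ) = (-13.497063, 58.462204)
θ=103°: h = r sin θ − e = 58.462204 − 6 = 52.462204
θ=103°: x = r cos θ + √(L² − h²) = -13.497063 + 254.652149 = 241.155086
θ=128°: crank pin P = (r cos θ, r sin θ) = (-36.939689, 47.280645)
θ=128°: h = r sin θ − e = 47.280645 − 6 = 41.280645
θ=128°: x = r cos θ + √(L² − h²) = -36.939689 + 256.701983 = 219.762295
θ=300°: crank pin P = (r cos θ, r sin θ) = (30.000000, -51.961524)
θ=300°: h = r sin θ − e = -51.961524 − 6 = -57.961524
θ=300°: x = r cos θ + √(L² − h²) = 30.000000 + 253.457021 = 283.457021

θ=103°: 241.1551
θ=128°: 219.7623
θ=300°: 283.4570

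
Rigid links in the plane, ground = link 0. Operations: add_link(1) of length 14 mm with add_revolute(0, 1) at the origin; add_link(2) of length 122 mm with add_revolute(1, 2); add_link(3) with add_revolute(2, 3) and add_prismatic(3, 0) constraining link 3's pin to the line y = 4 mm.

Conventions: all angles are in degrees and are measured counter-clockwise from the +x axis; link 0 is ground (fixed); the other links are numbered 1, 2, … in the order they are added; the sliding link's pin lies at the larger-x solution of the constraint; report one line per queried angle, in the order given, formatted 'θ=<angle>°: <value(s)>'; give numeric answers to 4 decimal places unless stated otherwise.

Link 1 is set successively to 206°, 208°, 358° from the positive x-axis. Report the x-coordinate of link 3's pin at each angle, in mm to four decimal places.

geometry: r = 14 mm, L = 122 mm, e = 4 mm
θ=206°: crank pin P = (r cos θ, r sin θ) = (-12.583117, -6.137196)
θ=206°: h = r sin θ − e = -6.137196 − 4 = -10.137196
θ=206°: x = r cos θ + √(L² − h²) = -12.583117 + 121.578112 = 108.994995
θ=208°: crank pin P = (r cos θ, r sin θ) = (-12.361266, -6.572602)
θ=208°: h = r sin θ − e = -6.572602 − 4 = -10.572602
θ=208°: x = r cos θ + √(L² − h²) = -12.361266 + 121.541022 = 109.179756
θ=358°: crank pin P = (r cos θ, r sin θ) = (13.991472, -0.488593)
θ=358°: h = r sin θ − e = -0.488593 − 4 = -4.488593
θ=358°: x = r cos θ + √(L² − h²) = 13.991472 + 121.917400 = 135.908872

θ=206°: 108.9950
θ=208°: 109.1798
θ=358°: 135.9089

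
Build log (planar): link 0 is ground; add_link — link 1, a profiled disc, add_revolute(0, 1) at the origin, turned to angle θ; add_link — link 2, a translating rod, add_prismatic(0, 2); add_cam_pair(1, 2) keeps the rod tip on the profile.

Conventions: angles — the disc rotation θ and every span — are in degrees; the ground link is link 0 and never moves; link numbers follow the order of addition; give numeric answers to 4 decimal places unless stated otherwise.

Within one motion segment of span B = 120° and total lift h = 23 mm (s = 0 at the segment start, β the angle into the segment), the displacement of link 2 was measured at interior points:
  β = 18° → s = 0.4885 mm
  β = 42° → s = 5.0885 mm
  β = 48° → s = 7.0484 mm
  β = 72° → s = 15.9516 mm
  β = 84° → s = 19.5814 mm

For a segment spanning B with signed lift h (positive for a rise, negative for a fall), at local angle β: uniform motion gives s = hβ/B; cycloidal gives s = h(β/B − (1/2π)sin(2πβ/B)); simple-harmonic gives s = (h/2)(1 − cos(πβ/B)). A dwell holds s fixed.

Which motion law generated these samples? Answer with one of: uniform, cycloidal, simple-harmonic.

candidates at β/B = r: uniform s = h·r (linear in β); cycloidal s = h·(r − sin(2πr)/(2π)); simple-harmonic s = (h/2)(1 − cos(πr))
β=18°: printed 0.4885 | uniform 3.4500, cycloidal 0.4885, simple-harmonic 1.2534
β=42°: printed 5.0885 | uniform 8.0500, cycloidal 5.0885, simple-harmonic 6.2791
β=48°: printed 7.0484 | uniform 9.2000, cycloidal 7.0484, simple-harmonic 7.9463
β=72°: printed 15.9516 | uniform 13.8000, cycloidal 15.9516, simple-harmonic 15.0537
β=84°: printed 19.5814 | uniform 16.1000, cycloidal 19.5814, simple-harmonic 18.2595
only one law matches every sample → cycloidal

cycloidal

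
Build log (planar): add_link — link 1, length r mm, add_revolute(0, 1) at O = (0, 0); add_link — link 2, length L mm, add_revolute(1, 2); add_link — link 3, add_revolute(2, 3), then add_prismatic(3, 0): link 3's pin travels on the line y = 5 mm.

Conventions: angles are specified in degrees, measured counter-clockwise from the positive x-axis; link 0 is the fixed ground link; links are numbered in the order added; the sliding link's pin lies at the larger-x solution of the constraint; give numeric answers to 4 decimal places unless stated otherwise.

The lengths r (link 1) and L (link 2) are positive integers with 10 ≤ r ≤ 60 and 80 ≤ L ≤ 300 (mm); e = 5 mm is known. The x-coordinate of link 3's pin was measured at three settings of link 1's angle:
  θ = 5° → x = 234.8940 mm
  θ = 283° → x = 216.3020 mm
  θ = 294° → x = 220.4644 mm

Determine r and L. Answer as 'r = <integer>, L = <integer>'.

constraint per measurement: (x − r cos θ)² + (r sin θ − e)² = L²
subtracting the θ₁ and θ₂ equations cancels the r² and L² terms:
r = (x₁² − x₂²) / (2[(x₁cos θ₁ + e sin θ₁) − (x₂cos θ₂ + e sin θ₂)]) = 22.0000 → r = 22
L² = (x₁ − r cos θ₁)² + (r sin θ₁ − e)² = 45369.0100 → L = 213.0000 → L = 213
check at θ₃=294°: x = 220.4644 (printed 220.4644) ✓

r = 22, L = 213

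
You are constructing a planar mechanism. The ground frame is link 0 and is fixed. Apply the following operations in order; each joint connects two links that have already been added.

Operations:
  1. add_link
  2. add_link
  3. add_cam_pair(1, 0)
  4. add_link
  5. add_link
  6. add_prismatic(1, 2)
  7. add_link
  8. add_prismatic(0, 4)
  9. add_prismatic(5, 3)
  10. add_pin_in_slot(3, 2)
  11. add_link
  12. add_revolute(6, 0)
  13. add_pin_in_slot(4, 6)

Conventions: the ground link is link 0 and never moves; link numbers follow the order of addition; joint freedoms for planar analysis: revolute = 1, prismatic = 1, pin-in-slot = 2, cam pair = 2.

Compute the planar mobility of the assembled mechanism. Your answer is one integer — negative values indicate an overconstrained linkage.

(L,J1,J2)=(1,0,0); link0 fixed
link1: (2,0,0)
link2: (3,0,0)
C 1-0 [J2]: (3,0,1)
link3: (4,0,1)
link4: (5,0,1)
P 1-2 [J1]: (5,1,1)
link5: (6,1,1)
P 0-4 [J1]: (6,2,1)
P 5-3 [J1]: (6,3,1)
PS 3-2 [J2]: (6,3,2)
link6: (7,3,2)
R 6-0 [J1]: (7,4,2)
PS 4-6 [J2]: (7,4,3)
Grübler: 3·6 − 2·4 − 3 = 7

M = 7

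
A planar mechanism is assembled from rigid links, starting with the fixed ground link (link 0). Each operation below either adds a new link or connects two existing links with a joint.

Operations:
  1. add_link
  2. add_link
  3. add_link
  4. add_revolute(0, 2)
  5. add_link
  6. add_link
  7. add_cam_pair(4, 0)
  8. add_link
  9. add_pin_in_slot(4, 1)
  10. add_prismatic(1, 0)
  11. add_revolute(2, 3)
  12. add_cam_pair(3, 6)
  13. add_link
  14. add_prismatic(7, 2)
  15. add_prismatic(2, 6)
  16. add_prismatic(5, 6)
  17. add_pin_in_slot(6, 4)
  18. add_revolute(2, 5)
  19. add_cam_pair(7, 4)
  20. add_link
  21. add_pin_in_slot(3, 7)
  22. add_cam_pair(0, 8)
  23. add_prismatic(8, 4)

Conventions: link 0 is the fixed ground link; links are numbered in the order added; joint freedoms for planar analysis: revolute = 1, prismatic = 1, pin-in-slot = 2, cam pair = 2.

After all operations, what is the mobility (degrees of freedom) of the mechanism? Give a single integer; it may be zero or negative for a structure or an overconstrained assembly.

(L,J1,J2)=(1,0,0); link0 fixed
link1: (2,0,0)
link2: (3,0,0)
link3: (4,0,0)
R 0-2 [J1]: (4,1,0)
link4: (5,1,0)
link5: (6,1,0)
C 4-0 [J2]: (6,1,1)
link6: (7,1,1)
PS 4-1 [J2]: (7,1,2)
P 1-0 [J1]: (7,2,2)
R 2-3 [J1]: (7,3,2)
C 3-6 [J2]: (7,3,3)
link7: (8,3,3)
P 7-2 [J1]: (8,4,3)
P 2-6 [J1]: (8,5,3)
P 5-6 [J1]: (8,6,3)
PS 6-4 [J2]: (8,6,4)
R 2-5 [J1]: (8,7,4)
C 7-4 [J2]: (8,7,5)
link8: (9,7,5)
PS 3-7 [J2]: (9,7,6)
C 0-8 [J2]: (9,7,7)
P 8-4 [J1]: (9,8,7)
Grübler: 3·8 − 2·8 − 7 = 1

M = 1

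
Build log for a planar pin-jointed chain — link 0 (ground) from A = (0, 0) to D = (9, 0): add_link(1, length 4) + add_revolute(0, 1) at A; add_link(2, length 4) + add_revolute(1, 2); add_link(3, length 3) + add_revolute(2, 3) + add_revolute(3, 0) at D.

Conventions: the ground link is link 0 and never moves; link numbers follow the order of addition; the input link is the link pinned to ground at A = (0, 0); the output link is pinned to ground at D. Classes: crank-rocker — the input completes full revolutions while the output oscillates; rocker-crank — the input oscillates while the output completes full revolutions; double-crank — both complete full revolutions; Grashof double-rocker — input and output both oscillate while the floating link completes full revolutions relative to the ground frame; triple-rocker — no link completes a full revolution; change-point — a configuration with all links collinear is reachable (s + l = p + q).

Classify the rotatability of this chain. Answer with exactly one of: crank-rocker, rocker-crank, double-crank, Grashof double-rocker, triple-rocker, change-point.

lengths: ground=9, input=4, coupler=4, output=3
sorted: s=3 (shortest), l=9 (longest), p+q=8
s + l = 12 vs p + q = 8
s + l > p + q → non-Grashof → no link fully rotates → triple-rocker

triple-rocker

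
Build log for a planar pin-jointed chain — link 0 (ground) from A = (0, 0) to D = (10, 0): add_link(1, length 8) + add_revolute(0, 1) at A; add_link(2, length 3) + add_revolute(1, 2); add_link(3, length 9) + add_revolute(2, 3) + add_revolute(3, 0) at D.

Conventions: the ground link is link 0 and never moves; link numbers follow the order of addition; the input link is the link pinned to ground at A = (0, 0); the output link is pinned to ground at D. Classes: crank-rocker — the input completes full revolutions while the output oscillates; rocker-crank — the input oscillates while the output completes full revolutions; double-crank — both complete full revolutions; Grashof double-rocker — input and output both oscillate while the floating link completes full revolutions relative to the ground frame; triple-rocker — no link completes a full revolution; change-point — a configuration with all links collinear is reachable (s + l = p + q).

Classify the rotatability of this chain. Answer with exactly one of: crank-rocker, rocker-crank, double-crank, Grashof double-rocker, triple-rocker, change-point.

lengths: ground=10, input=8, coupler=3, output=9
sorted: s=3 (shortest), l=10 (longest), p+q=17
s + l = 13 vs p + q = 17
s + l < p + q (Grashof) with shortest = coupler link → Grashof double-rocker

Grashof double-rocker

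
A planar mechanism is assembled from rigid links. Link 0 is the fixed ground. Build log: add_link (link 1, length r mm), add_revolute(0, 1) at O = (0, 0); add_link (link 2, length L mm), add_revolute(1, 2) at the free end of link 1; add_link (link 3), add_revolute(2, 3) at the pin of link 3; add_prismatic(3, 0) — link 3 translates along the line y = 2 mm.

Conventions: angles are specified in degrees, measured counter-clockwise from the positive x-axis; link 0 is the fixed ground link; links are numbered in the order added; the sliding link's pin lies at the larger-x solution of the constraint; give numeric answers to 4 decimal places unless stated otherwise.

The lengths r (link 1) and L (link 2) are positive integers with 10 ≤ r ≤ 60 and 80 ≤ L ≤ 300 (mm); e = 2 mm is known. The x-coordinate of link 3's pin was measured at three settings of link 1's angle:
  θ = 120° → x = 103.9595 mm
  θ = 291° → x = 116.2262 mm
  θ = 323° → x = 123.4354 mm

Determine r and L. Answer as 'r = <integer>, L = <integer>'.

constraint per measurement: (x − r cos θ)² + (r sin θ − e)² = L²
subtracting the θ₁ and θ₂ equations cancels the r² and L² terms:
r = (x₁² − x₂²) / (2[(x₁cos θ₁ + e sin θ₁) − (x₂cos θ₂ + e sin θ₂)]) = 14.9999 → r = 15
L² = (x₁ − r cos θ₁)² + (r sin θ₁ − e)² = 12544.0086 → L = 112.0000 → L = 112
check at θ₃=323°: x = 123.4354 (printed 123.4354) ✓

r = 15, L = 112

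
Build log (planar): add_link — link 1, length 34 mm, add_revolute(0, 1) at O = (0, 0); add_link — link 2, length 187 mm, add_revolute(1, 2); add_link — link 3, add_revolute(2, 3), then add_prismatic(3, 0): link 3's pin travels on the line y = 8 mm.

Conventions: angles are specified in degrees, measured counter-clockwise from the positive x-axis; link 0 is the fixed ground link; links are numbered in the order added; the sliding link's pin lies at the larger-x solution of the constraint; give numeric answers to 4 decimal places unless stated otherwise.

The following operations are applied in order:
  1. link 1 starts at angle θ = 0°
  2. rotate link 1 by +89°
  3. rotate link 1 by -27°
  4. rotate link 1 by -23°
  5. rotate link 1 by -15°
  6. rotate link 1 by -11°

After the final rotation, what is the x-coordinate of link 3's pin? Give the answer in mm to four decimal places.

geometry: r = 34 mm, L = 187 mm, e = 8 mm; θ starts at 0°
rotate link 1 by +89°: θ ← 0° +89° = 89°
rotate link 1 by -27°: θ ← 89° -27° = 62°
rotate link 1 by -23°: θ ← 62° -23° = 39°
rotate link 1 by -15°: θ ← 39° -15° = 24°
rotate link 1 by -11°: θ ← 24° -11° = 13°
crank pin P = (r cos θ, r sin θ) = (33.128582, 7.648336)
h = r sin θ − e = 7.648336 − 8 = -0.351664
x = r cos θ + √(L² − h²) = 33.128582 + 186.999669 = 220.128252

220.1283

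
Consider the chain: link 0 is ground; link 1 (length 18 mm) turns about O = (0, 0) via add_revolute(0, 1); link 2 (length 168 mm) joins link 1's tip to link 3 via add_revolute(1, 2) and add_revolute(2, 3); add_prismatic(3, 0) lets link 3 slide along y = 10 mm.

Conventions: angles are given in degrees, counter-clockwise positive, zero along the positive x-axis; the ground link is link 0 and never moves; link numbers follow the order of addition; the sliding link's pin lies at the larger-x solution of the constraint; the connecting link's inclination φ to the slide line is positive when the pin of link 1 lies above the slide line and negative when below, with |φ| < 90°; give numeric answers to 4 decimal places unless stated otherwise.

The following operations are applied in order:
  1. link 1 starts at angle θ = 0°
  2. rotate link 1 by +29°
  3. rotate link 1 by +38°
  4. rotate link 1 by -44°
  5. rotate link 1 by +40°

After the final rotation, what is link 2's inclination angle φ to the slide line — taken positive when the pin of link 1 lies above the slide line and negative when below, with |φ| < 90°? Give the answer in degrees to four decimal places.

geometry: r = 18 mm, L = 168 mm, e = 10 mm; θ starts at 0°
rotate link 1 by +29°: θ ← 0° +29° = 29°
rotate link 1 by +38°: θ ← 29° +38° = 67°
rotate link 1 by -44°: θ ← 67° -44° = 23°
rotate link 1 by +40°: θ ← 23° +40° = 63°
h = r sin θ − e = 16.038117 − 10 = 6.038117
sin φ = h / L = 6.038117 / 168 = 0.03594118
φ = arcsin(0.03594118) = 2.059721°

2.0597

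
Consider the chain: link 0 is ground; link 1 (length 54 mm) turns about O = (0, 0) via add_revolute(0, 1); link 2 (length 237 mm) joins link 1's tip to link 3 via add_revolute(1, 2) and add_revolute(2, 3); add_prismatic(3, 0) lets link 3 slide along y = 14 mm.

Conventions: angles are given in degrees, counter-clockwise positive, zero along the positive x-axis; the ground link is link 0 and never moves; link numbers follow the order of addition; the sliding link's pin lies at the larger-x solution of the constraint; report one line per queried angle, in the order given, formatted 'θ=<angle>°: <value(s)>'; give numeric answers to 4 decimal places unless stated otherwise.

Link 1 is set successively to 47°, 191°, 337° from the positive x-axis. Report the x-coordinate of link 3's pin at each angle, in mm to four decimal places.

geometry: r = 54 mm, L = 237 mm, e = 14 mm
θ=47°: crank pin P = (r cos θ, r sin θ) = (36.827911, 39.493100)
θ=47°: h = r sin θ − e = 39.493100 − 14 = 25.493100
θ=47°: x = r cos θ + √(L² − h²) = 36.827911 + 235.624918 = 272.452829
θ=191°: crank pin P = (r cos θ, r sin θ) = (-53.007868, -10.303686)
θ=191°: h = r sin θ − e = -10.303686 − 14 = -24.303686
θ=191°: x = r cos θ + √(L² − h²) = -53.007868 + 235.750569 = 182.742701
θ=337°: crank pin P = (r cos θ, r sin θ) = (49.707262, -21.099481)
θ=337°: h = r sin θ − e = -21.099481 − 14 = -35.099481
θ=337°: x = r cos θ + √(L² − h²) = 49.707262 + 234.386489 = 284.093752

θ=47°: 272.4528
θ=191°: 182.7427
θ=337°: 284.0938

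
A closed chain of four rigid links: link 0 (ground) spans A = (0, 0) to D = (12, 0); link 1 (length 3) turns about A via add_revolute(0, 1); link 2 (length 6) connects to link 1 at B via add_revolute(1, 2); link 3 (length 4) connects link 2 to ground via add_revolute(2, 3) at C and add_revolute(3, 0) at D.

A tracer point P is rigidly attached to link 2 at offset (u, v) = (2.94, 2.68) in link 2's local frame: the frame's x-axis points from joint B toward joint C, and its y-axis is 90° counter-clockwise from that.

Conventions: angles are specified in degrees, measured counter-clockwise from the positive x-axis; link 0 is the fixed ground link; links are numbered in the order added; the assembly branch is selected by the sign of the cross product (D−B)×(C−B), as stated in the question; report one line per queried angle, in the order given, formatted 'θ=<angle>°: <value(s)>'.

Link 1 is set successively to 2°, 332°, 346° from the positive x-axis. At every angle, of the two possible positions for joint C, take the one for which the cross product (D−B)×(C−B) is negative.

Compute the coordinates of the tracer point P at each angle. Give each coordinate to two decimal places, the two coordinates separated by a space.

A=(0,0), D=(12.00,0)
θ=2°: B = A + 3.00·(cos2°, sin2°) = (2.9982, 0.1047)
θ=2°: |BD| = 9.0024
θ=2°: circle(B,6.00) ∩ circle(D,4.00): a=5.6120, h=2.1225
θ=2°:   candidates: C₊=(8.6345,2.1618) cross=19.108; C₋=(8.5851,-2.0830) cross=-19.108
θ=2°:   branch - wants cross < 0 → take C=(8.5851,-2.0830) (cross=-19.108)
θ=2°: ex = (C−B)/|BC| = (0.9312,-0.3646); ey = (0.3646,0.9312)
θ=2°: P = B + 2.94·ex + 2.68·ey = (6.7129,1.5283)
θ=332°: B = A + 3.00·(cos332°, sin332°) = (2.6488, -1.4084)
θ=332°: |BD| = 9.4566
θ=332°: circle(B,6.00) ∩ circle(D,4.00): a=5.7858, h=1.5890
θ=332°:   candidates: C₊=(8.1334,1.0245) cross=15.026; C₋=(8.6067,-2.1180) cross=-15.026
θ=332°:   branch - wants cross < 0 → take C=(8.6067,-2.1180) (cross=-15.026)
θ=332°: ex = (C−B)/|BC| = (0.9930,-0.1183); ey = (0.1183,0.9930)
θ=332°: P = B + 2.94·ex + 2.68·ey = (5.8851,0.9051)
θ=346°: B = A + 3.00·(cos346°, sin346°) = (2.9109, -0.7258)
θ=346°: |BD| = 9.1180
θ=346°: circle(B,6.00) ∩ circle(D,4.00): a=5.6557, h=2.0031
θ=346°:   candidates: C₊=(8.3892,1.7212) cross=18.265; C₋=(8.7081,-2.2724) cross=-18.265
θ=346°:   branch - wants cross < 0 → take C=(8.7081,-2.2724) (cross=-18.265)
θ=346°: ex = (C−B)/|BC| = (0.9662,-0.2578); ey = (0.2578,0.9662)
θ=346°: P = B + 2.94·ex + 2.68·ey = (6.4423,1.1058)

θ=2°: 6.71 1.53
θ=332°: 5.89 0.91
θ=346°: 6.44 1.11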